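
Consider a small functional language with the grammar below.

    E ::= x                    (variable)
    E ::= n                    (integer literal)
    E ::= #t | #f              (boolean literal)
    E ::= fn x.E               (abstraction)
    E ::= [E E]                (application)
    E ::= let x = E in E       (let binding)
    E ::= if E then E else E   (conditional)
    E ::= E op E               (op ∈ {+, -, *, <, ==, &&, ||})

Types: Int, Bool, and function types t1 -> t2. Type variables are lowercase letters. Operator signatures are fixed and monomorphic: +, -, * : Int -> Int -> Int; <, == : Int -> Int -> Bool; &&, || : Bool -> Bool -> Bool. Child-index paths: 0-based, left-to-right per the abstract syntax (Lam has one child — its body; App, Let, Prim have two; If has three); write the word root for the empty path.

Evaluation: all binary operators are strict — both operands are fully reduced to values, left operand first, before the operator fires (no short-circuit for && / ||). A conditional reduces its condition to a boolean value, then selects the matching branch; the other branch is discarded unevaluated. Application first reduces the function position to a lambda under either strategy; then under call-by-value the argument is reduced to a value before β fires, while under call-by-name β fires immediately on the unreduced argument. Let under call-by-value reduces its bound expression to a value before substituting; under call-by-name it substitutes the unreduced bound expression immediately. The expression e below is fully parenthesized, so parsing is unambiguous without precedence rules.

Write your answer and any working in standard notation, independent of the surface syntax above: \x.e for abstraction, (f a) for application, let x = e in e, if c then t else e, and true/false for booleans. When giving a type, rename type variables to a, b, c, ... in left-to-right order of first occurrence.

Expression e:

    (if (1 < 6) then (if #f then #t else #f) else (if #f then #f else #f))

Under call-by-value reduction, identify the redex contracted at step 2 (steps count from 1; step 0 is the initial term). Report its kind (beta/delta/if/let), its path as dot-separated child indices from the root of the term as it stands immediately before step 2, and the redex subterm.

Answer: if at root : (if true then (if false then true else false) else (if false then false else false))

Trace:
step 0: (if (1 < 6) then (if false then true else false) else (if false then false else false))
step 1: [delta@0] (if true then (if false then true else false) else (if false then false else false))
step 2: [if@root] (if false then true else false)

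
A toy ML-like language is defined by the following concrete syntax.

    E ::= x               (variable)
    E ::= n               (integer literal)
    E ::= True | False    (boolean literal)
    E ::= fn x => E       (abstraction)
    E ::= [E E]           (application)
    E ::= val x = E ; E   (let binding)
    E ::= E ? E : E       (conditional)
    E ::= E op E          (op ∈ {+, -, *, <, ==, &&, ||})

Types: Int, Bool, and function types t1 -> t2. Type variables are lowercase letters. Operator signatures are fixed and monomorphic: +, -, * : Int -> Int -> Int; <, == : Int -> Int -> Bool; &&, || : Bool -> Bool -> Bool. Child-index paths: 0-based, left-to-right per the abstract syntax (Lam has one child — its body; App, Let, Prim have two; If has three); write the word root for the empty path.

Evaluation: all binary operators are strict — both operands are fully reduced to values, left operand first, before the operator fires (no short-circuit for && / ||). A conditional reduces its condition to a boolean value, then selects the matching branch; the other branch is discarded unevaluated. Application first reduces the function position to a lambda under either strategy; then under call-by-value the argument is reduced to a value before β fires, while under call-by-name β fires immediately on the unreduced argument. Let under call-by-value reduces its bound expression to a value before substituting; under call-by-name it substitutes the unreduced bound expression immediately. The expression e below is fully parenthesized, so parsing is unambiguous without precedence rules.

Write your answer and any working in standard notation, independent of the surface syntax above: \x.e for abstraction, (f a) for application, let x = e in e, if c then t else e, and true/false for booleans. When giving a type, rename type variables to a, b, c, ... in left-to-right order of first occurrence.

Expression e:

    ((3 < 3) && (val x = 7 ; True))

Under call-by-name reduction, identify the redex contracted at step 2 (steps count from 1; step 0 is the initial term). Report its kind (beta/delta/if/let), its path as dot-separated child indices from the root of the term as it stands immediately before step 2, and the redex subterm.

Answer: let at 1 : (let x = 7 in true)

Derivation:
step 0: ((3 < 3) && (let x = 7 in true))
step 1: [delta@0] (false && (let x = 7 in true))
step 2: [let@1] (false && true)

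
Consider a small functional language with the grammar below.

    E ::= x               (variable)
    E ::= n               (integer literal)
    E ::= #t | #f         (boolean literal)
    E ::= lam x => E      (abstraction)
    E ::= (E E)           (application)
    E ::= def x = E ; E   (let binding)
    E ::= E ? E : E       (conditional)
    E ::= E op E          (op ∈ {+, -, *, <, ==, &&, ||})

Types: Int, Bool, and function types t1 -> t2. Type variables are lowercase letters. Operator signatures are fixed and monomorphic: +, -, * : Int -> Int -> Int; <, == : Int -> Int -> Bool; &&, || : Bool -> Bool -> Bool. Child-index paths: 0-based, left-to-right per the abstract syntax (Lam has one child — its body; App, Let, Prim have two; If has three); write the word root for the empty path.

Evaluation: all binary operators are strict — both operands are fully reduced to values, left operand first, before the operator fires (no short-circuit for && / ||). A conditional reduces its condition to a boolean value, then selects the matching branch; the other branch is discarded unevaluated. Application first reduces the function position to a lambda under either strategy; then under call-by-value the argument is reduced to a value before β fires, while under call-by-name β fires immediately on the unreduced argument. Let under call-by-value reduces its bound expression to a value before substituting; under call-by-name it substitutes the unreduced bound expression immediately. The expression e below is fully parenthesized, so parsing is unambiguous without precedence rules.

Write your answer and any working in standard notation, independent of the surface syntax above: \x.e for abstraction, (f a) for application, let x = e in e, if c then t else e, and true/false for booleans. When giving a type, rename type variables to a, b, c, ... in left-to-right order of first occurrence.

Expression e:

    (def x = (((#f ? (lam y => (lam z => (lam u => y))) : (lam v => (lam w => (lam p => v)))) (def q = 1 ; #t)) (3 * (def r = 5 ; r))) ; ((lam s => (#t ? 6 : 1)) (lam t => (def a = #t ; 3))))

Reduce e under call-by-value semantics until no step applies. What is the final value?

Answer: 6

Derivation:
step 0: (let x = (((if false then (\y.(\z.(\u.y))) else (\v.(\w.(\p.v)))) (let q = 1 in true)) (3 * (let r = 5 in r))) in ((\s.(if true then 6 else 1)) (\t.(let a = true in 3))))
step 1: [if@0.0.0] (let x = (((\v.(\w.(\p.v))) (let q = 1 in true)) (3 * (let r = 5 in r))) in ((\s.(if true then 6 else 1)) (\t.(let a = true in 3))))
step 2: [let@0.0.1] (let x = (((\v.(\w.(\p.v))) true) (3 * (let r = 5 in r))) in ((\s.(if true then 6 else 1)) (\t.(let a = true in 3))))
step 3: [beta@0.0] (let x = ((\w.(\p.true)) (3 * (let r = 5 in r))) in ((\s.(if true then 6 else 1)) (\t.(let a = true in 3))))
step 4: [let@0.1.1] (let x = ((\w.(\p.true)) (3 * 5)) in ((\s.(if true then 6 else 1)) (\t.(let a = true in 3))))
step 5: [delta@0.1] (let x = ((\w.(\p.true)) 15) in ((\s.(if true then 6 else 1)) (\t.(let a = true in 3))))
step 6: [beta@0] (let x = (\p.true) in ((\s.(if true then 6 else 1)) (\t.(let a = true in 3))))
step 7: [let@root] ((\s.(if true then 6 else 1)) (\t.(let a = true in 3)))
step 8: [beta@root] (if true then 6 else 1)
step 9: [if@root] 6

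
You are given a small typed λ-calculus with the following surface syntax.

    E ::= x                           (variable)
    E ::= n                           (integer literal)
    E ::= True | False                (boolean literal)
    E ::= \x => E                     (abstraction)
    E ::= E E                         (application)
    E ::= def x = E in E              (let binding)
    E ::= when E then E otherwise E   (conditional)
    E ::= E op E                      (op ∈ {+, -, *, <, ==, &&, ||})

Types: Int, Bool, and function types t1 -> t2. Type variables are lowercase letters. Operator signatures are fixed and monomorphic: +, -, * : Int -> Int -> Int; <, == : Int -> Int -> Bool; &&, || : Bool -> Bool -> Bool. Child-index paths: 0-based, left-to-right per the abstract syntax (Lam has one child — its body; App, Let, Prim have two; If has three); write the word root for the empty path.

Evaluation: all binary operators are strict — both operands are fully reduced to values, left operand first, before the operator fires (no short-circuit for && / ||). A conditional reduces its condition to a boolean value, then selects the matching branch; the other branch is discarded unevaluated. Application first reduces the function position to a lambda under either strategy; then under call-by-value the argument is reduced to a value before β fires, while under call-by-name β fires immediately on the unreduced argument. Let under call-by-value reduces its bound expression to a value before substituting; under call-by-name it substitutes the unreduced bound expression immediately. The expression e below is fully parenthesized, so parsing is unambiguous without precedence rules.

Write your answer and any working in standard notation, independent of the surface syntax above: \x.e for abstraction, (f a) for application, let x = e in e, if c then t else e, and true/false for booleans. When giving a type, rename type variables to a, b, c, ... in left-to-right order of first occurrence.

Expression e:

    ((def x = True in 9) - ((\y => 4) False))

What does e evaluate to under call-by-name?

Answer: 5

Working:
step 0: ((let x = true in 9) - ((\y.4) false))
step 1: [let@0] (9 - ((\y.4) false))
step 2: [beta@1] (9 - 4)
step 3: [delta@root] 5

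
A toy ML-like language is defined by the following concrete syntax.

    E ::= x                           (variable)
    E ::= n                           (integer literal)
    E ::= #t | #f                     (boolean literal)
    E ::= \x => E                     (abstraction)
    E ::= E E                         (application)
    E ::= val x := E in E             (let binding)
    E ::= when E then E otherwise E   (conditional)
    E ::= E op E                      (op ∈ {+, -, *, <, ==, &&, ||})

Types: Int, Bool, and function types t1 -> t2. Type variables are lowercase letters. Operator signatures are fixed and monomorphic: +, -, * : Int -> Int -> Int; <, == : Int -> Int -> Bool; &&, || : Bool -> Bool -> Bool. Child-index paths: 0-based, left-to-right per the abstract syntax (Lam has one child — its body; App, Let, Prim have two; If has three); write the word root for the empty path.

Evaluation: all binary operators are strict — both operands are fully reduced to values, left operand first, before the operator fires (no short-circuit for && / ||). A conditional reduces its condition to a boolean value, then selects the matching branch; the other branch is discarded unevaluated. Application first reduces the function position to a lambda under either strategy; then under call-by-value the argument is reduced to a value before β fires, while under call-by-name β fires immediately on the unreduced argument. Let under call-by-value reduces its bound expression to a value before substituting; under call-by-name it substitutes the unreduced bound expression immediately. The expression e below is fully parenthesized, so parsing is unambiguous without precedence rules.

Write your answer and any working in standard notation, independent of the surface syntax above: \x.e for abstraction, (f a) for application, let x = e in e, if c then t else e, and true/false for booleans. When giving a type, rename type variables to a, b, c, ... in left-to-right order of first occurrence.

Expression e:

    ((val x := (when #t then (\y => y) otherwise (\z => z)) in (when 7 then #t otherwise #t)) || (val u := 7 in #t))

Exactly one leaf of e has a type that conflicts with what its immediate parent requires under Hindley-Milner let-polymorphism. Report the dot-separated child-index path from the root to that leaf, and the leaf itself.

Answer: 0.1.0 : 7

Working:
  unify Bool ~ Bool
y : a
\y._ : a -> a
z : b
\z._ : b -> b
  unify a -> a ~ b -> b
  unify a ~ b
  unify b ~ b
let x : forall. b -> b
  unify Int ~ Bool
  FAIL: mismatch Int ~ Bool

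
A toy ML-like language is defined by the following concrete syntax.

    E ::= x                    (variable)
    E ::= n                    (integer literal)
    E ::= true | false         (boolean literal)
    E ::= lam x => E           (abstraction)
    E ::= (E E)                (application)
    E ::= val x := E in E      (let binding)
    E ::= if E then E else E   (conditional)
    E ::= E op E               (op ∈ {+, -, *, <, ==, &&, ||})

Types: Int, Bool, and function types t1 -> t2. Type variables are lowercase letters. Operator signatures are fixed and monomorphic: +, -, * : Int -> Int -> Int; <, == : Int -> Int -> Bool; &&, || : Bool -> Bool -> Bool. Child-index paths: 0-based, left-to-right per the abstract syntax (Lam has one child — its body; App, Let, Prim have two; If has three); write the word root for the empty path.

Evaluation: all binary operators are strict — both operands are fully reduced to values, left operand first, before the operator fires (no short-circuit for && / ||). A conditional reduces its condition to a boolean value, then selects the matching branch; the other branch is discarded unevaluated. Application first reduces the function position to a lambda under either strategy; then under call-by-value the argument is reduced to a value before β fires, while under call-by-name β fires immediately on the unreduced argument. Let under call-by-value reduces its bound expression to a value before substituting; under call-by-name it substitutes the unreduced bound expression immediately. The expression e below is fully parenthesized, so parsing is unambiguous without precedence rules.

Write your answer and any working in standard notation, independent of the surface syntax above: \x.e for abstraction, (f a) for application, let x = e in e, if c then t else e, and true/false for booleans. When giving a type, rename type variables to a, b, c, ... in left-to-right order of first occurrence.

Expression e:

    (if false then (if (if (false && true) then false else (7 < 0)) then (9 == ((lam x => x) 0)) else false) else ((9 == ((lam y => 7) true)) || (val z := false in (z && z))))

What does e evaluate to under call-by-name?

Answer: false

Derivation:
step 0: (if false then (if (if (false && true) then false else (7 < 0)) then (9 == ((\x.x) 0)) else false) else ((9 == ((\y.7) true)) || (let z = false in (z && z))))
step 1: [if@root] ((9 == ((\y.7) true)) || (let z = false in (z && z)))
step 2: [beta@0.1] ((9 == 7) || (let z = false in (z && z)))
step 3: [delta@0] (false || (let z = false in (z && z)))
step 4: [let@1] (false || (false && false))
step 5: [delta@1] (false || false)
step 6: [delta@root] false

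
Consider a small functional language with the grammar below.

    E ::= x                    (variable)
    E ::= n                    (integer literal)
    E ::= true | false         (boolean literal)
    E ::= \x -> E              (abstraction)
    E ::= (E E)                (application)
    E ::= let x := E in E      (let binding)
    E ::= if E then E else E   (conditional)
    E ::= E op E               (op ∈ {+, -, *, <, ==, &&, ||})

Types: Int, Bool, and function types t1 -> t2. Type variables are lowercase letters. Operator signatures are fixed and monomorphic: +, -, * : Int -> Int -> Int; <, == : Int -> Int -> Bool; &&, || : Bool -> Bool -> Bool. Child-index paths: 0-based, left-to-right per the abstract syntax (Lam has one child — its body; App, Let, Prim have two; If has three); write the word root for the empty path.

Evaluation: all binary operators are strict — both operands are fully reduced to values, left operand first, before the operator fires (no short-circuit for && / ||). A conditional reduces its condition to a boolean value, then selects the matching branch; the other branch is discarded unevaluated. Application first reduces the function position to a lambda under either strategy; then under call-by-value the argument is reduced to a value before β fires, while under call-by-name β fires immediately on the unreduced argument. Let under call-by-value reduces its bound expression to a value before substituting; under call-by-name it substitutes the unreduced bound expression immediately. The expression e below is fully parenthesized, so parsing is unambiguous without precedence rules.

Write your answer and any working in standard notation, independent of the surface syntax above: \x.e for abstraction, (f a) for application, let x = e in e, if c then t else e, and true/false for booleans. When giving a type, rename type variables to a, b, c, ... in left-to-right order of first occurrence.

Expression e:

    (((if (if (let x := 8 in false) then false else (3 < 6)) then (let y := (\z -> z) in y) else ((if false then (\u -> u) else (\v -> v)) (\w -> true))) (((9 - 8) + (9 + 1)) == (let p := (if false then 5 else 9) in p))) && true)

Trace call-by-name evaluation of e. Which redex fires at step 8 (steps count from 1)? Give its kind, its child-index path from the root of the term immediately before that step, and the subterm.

Answer: delta at 0.0.1 : (9 + 1)

Trace:
step 0: (((if (if (let x = 8 in false) then false else (3 < 6)) then (let y = (\z.z) in y) else ((if false then (\u.u) else (\v.v)) (\w.true))) (((9 - 8) + (9 + 1)) == (let p = (if false then 5 else 9) in p))) && true)
step 1: [let@0.0.0.0] (((if (if false then false else (3 < 6)) then (let y = (\z.z) in y) else ((if false then (\u.u) else (\v.v)) (\w.true))) (((9 - 8) + (9 + 1)) == (let p = (if false then 5 else 9) in p))) && true)
step 2: [if@0.0.0] (((if (3 < 6) then (let y = (\z.z) in y) else ((if false then (\u.u) else (\v.v)) (\w.true))) (((9 - 8) + (9 + 1)) == (let p = (if false then 5 else 9) in p))) && true)
step 3: [delta@0.0.0] (((if true then (let y = (\z.z) in y) else ((if false then (\u.u) else (\v.v)) (\w.true))) (((9 - 8) + (9 + 1)) == (let p = (if false then 5 else 9) in p))) && true)
step 4: [if@0.0] (((let y = (\z.z) in y) (((9 - 8) + (9 + 1)) == (let p = (if false then 5 else 9) in p))) && true)
step 5: [let@0.0] (((\z.z) (((9 - 8) + (9 + 1)) == (let p = (if false then 5 else 9) in p))) && true)
step 6: [beta@0] ((((9 - 8) + (9 + 1)) == (let p = (if false then 5 else 9) in p)) && true)
step 7: [delta@0.0.0] (((1 + (9 + 1)) == (let p = (if false then 5 else 9) in p)) && true)
step 8: [delta@0.0.1] (((1 + 10) == (let p = (if false then 5 else 9) in p)) && true)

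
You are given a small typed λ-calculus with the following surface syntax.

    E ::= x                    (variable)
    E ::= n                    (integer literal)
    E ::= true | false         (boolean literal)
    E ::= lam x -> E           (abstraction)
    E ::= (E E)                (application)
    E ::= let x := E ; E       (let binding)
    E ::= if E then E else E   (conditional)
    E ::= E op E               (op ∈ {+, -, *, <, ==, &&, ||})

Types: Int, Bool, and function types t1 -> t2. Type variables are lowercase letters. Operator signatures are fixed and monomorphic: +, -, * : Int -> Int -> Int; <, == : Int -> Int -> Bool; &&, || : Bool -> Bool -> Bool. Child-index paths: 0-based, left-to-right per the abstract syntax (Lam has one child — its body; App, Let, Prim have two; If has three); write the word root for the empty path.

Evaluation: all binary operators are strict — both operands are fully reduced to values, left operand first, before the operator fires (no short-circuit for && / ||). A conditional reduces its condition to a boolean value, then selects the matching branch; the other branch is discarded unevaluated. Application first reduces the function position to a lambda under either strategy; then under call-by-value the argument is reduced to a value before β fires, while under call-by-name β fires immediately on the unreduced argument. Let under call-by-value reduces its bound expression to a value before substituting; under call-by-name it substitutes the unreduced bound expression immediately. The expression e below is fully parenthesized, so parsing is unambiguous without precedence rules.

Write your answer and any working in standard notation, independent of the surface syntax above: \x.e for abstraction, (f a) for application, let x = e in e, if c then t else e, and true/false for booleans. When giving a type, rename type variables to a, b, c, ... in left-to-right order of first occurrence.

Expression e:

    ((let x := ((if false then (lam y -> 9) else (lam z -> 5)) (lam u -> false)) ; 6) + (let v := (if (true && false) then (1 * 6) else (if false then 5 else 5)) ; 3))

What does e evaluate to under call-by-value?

Answer: 9

Derivation:
step 0: ((let x = ((if false then (\y.9) else (\z.5)) (\u.false)) in 6) + (let v = (if (true && false) then (1 * 6) else (if false then 5 else 5)) in 3))
step 1: [if@0.0.0] ((let x = ((\z.5) (\u.false)) in 6) + (let v = (if (true && false) then (1 * 6) else (if false then 5 else 5)) in 3))
step 2: [beta@0.0] ((let x = 5 in 6) + (let v = (if (true && false) then (1 * 6) else (if false then 5 else 5)) in 3))
step 3: [let@0] (6 + (let v = (if (true && false) then (1 * 6) else (if false then 5 else 5)) in 3))
step 4: [delta@1.0.0] (6 + (let v = (if false then (1 * 6) else (if false then 5 else 5)) in 3))
step 5: [if@1.0] (6 + (let v = (if false then 5 else 5) in 3))
step 6: [if@1.0] (6 + (let v = 5 in 3))
step 7: [let@1] (6 + 3)
step 8: [delta@root] 9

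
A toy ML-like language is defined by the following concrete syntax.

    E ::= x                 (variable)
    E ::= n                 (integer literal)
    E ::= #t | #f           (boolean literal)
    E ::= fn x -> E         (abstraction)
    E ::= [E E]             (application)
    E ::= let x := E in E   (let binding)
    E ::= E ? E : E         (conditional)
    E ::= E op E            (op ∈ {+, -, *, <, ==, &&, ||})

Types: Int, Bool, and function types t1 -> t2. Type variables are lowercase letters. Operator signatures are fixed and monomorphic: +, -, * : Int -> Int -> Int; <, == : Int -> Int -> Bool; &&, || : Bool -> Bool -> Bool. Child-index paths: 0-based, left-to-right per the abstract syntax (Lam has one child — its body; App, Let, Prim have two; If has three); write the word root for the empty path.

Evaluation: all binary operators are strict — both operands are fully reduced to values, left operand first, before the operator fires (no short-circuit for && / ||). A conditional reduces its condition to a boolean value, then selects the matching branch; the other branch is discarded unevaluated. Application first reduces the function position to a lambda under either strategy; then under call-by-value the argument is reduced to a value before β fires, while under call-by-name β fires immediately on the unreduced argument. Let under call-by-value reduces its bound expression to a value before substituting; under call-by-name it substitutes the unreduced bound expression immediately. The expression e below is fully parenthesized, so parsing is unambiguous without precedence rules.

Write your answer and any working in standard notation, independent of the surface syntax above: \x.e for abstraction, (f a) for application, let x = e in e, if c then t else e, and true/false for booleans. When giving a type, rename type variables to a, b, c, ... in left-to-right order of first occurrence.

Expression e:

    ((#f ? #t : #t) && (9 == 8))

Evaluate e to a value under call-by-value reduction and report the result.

Answer: false

Trace:
step 0: ((if false then true else true) && (9 == 8))
step 1: [if@0] (true && (9 == 8))
step 2: [delta@1] (true && false)
step 3: [delta@root] false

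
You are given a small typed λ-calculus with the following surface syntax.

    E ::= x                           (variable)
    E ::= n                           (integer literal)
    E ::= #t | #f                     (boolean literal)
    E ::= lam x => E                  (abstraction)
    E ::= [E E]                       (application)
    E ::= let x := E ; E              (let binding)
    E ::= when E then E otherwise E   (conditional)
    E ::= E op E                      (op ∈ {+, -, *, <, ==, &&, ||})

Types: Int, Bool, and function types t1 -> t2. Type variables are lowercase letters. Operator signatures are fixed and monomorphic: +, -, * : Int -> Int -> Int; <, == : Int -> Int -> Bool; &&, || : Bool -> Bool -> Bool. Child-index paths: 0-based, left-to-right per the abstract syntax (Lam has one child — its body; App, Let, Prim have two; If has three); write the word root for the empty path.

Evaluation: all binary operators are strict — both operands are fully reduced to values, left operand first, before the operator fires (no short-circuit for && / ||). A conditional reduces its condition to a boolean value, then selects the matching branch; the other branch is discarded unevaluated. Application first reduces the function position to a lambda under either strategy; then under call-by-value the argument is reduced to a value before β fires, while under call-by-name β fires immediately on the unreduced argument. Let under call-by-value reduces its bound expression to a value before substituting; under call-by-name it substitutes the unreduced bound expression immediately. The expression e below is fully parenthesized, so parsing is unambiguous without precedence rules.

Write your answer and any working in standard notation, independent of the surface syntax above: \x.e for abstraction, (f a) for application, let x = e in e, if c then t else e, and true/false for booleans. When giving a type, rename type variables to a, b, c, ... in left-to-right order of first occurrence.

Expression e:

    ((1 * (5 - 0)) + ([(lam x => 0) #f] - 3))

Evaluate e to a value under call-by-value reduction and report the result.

Answer: 2

Working:
step 0: ((1 * (5 - 0)) + (((\x.0) false) - 3))
step 1: [delta@0.1] ((1 * 5) + (((\x.0) false) - 3))
step 2: [delta@0] (5 + (((\x.0) false) - 3))
step 3: [beta@1.0] (5 + (0 - 3))
step 4: [delta@1] (5 + -3)
step 5: [delta@root] 2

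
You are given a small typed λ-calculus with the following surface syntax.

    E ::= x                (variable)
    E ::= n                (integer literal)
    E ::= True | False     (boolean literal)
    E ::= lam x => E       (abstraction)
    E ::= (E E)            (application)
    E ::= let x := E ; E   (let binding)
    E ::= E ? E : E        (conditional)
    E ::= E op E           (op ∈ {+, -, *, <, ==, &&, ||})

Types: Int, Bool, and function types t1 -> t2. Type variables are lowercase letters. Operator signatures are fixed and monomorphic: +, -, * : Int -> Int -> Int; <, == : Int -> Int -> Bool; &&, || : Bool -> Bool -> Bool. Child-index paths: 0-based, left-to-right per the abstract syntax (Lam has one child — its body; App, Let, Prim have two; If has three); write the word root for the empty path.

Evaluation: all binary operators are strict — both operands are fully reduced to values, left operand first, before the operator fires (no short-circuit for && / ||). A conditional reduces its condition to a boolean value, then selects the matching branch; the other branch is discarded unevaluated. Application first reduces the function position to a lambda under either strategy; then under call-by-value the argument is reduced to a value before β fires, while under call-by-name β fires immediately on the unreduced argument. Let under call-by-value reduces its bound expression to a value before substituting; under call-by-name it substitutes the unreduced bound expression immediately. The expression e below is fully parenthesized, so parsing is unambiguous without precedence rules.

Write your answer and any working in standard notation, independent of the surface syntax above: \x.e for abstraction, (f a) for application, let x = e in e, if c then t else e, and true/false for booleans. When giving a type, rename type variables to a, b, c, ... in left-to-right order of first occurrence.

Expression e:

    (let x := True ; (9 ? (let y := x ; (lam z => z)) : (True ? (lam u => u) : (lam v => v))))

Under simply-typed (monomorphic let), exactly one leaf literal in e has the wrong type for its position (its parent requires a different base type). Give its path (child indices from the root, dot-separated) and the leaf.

Trace:
let x : Bool
  unify Int ~ Bool
  FAIL: mismatch Int ~ Bool

Answer: 1.0 : 9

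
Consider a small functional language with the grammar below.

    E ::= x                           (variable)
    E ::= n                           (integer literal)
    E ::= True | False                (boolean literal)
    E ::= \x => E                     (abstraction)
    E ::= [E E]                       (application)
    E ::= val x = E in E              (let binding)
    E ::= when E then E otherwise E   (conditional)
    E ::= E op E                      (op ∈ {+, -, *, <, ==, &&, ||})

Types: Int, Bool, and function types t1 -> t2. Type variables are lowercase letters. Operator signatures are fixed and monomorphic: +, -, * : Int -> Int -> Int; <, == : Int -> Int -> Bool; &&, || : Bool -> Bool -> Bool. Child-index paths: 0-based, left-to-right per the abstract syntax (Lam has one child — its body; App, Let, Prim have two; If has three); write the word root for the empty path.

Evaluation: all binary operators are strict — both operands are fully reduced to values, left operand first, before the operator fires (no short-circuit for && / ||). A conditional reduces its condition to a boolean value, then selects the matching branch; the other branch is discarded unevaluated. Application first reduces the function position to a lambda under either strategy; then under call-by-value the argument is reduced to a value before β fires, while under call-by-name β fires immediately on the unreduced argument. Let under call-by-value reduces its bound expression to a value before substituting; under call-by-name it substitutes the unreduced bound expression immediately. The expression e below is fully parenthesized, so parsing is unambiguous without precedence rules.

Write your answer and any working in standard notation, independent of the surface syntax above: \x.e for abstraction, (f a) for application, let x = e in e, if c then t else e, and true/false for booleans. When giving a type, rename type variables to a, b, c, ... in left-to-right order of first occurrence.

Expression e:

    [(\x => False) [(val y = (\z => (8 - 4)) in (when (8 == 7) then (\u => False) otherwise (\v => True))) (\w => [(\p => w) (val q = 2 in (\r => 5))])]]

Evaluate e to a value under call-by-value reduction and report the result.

Derivation:
step 0: ((\x.false) ((let y = (\z.(8 - 4)) in (if (8 == 7) then (\u.false) else (\v.true))) (\w.((\p.w) (let q = 2 in (\r.5))))))
step 1: [let@1.0] ((\x.false) ((if (8 == 7) then (\u.false) else (\v.true)) (\w.((\p.w) (let q = 2 in (\r.5))))))
step 2: [delta@1.0.0] ((\x.false) ((if false then (\u.false) else (\v.true)) (\w.((\p.w) (let q = 2 in (\r.5))))))
step 3: [if@1.0] ((\x.false) ((\v.true) (\w.((\p.w) (let q = 2 in (\r.5))))))
step 4: [beta@1] ((\x.false) true)
step 5: [beta@root] false

Answer: false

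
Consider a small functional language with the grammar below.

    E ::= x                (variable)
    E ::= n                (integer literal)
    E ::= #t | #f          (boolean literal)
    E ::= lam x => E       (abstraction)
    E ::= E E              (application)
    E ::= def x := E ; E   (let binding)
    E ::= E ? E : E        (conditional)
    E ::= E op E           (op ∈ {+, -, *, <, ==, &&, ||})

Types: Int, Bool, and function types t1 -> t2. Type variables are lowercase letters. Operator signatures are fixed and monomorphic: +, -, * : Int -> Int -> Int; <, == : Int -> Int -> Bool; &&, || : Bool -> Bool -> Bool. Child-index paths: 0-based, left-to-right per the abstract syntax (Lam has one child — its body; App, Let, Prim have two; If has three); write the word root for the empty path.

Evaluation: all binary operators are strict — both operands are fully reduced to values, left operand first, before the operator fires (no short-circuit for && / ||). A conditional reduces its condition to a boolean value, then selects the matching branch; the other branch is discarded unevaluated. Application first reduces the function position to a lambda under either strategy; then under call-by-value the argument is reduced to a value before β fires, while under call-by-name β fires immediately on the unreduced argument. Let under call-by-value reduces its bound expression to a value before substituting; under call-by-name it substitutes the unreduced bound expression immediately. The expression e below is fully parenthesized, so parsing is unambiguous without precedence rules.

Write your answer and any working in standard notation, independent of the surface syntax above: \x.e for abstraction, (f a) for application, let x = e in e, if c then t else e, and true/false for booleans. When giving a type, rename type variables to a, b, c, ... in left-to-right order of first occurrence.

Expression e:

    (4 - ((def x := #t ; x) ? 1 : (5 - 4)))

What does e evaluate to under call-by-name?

Trace:
step 0: (4 - (if (let x = true in x) then 1 else (5 - 4)))
step 1: [let@1.0] (4 - (if true then 1 else (5 - 4)))
step 2: [if@1] (4 - 1)
step 3: [delta@root] 3

Answer: 3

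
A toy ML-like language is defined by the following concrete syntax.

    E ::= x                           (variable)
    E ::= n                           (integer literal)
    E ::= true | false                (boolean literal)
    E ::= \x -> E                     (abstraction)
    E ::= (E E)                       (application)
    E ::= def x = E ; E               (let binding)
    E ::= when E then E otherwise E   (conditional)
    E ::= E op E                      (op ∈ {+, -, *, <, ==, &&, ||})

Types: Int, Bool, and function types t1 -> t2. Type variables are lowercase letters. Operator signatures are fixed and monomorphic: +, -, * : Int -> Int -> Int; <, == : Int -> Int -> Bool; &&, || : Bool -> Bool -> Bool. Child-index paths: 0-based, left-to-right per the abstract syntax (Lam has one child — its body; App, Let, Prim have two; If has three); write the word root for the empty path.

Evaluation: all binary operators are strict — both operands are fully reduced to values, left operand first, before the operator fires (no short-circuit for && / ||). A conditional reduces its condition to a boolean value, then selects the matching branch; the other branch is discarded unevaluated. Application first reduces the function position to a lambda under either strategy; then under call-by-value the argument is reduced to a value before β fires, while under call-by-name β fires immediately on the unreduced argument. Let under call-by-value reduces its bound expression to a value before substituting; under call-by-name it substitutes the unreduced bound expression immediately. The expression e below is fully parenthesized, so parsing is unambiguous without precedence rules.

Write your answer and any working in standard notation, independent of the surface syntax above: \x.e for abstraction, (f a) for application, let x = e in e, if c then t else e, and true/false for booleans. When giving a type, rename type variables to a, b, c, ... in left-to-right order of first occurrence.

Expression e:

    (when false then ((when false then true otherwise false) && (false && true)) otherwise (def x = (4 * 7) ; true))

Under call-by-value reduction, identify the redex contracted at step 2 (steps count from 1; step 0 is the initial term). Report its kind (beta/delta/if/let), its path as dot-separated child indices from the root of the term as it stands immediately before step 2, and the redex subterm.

Derivation:
step 0: (if false then ((if false then true else false) && (false && true)) else (let x = (4 * 7) in true))
step 1: [if@root] (let x = (4 * 7) in true)
step 2: [delta@0] (let x = 28 in true)

Answer: delta at 0 : (4 * 7)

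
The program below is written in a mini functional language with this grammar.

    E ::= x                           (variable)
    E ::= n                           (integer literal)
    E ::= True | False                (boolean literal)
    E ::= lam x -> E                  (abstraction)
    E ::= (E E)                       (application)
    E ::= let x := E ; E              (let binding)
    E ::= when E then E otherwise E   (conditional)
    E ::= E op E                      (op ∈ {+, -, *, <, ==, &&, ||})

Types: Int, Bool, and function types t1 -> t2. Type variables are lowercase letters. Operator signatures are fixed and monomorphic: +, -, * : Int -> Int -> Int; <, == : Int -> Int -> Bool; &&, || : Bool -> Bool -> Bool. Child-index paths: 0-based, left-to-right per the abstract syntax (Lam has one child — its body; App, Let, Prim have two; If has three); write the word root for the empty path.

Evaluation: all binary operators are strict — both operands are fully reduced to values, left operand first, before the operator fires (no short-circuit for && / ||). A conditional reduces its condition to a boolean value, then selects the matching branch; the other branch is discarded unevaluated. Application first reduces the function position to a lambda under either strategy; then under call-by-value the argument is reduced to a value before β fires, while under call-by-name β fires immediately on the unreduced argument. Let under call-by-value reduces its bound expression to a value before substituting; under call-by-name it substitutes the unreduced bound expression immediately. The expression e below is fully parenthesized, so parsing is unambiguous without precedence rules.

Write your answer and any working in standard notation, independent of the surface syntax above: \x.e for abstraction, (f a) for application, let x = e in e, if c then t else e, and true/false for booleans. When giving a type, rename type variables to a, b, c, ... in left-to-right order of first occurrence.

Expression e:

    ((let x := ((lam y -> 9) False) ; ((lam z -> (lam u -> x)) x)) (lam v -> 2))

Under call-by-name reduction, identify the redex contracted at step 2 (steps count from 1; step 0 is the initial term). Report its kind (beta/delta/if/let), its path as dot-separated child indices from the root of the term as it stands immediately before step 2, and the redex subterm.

Answer: beta at 0 : ((\z.(\u.((\y.9) false))) ((\y.9) false))

Trace:
step 0: ((let x = ((\y.9) false) in ((\z.(\u.x)) x)) (\v.2))
step 1: [let@0] (((\z.(\u.((\y.9) false))) ((\y.9) false)) (\v.2))
step 2: [beta@0] ((\u.((\y.9) false)) (\v.2))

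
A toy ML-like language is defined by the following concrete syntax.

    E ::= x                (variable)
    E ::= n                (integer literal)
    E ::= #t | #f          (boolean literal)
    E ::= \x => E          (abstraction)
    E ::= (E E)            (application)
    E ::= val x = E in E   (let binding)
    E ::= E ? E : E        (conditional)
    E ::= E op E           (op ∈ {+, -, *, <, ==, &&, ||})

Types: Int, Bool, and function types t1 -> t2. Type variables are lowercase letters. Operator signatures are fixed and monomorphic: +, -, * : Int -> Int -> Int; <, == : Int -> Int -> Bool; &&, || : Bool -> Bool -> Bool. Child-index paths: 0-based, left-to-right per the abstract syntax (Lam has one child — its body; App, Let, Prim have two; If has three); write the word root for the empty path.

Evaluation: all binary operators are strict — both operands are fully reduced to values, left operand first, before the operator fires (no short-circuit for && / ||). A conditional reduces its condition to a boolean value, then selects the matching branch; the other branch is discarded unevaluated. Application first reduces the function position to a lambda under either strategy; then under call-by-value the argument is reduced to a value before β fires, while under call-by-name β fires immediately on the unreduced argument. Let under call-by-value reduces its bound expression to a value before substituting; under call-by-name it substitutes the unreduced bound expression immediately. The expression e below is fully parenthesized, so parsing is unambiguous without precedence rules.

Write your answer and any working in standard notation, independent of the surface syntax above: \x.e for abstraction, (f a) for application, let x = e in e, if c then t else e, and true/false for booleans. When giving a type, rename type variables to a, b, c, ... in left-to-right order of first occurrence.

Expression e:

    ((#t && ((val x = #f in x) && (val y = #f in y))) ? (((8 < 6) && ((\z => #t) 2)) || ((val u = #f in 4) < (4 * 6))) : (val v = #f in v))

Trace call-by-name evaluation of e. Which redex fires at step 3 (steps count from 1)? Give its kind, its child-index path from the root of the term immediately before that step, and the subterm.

Answer: delta at 0.1 : (false && false)

Derivation:
step 0: (if (true && ((let x = false in x) && (let y = false in y))) then (((8 < 6) && ((\z.true) 2)) || ((let u = false in 4) < (4 * 6))) else (let v = false in v))
step 1: [let@0.1.0] (if (true && (false && (let y = false in y))) then (((8 < 6) && ((\z.true) 2)) || ((let u = false in 4) < (4 * 6))) else (let v = false in v))
step 2: [let@0.1.1] (if (true && (false && false)) then (((8 < 6) && ((\z.true) 2)) || ((let u = false in 4) < (4 * 6))) else (let v = false in v))
step 3: [delta@0.1] (if (true && false) then (((8 < 6) && ((\z.true) 2)) || ((let u = false in 4) < (4 * 6))) else (let v = false in v))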